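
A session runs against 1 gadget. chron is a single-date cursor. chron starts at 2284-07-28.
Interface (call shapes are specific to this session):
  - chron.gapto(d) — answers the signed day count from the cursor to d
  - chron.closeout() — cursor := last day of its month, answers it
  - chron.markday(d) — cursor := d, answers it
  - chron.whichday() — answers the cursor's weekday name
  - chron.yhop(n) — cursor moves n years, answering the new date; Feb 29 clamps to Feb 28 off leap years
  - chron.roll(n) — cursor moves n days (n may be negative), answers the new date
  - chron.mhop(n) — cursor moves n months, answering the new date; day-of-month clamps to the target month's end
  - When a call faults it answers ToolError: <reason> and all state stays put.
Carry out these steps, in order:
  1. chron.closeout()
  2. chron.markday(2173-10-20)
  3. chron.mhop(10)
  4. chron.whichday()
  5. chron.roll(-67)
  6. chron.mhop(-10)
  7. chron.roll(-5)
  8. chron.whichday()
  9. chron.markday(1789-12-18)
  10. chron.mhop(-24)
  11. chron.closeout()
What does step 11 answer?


-> chron.closeout()
<- 2284-07-31
-> chron.markday(2173-10-20)
<- 2173-10-20
-> chron.mhop(10)
<- 2174-08-20
-> chron.whichday()
<- Saturday
-> chron.roll(-67)
<- 2174-06-14
-> chron.mhop(-10)
<- 2173-08-14
-> chron.roll(-5)
<- 2173-08-09
-> chron.whichday()
<- Monday
-> chron.markday(1789-12-18)
<- 1789-12-18
-> chron.mhop(-24)
<- 1787-12-18
-> chron.closeout()
<- 1787-12-31

Answer: 1787-12-31


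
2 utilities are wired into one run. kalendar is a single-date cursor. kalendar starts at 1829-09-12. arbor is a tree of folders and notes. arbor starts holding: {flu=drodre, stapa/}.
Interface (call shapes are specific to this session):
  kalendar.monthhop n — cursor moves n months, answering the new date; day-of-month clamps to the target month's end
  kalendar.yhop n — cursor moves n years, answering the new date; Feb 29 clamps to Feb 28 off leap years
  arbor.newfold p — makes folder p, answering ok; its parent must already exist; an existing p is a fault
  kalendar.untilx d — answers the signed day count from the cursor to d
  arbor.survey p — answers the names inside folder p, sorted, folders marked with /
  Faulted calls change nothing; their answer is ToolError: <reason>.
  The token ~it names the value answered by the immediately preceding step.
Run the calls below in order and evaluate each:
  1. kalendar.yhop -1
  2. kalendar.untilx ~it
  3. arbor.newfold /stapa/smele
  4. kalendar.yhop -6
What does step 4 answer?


Do: kalendar.yhop[-1]
See: 1828-09-12
Do: kalendar.untilx[~it]
See: 0
Do: arbor.newfold[/stapa/smele]
See: ok
Do: kalendar.yhop[-6]
See: 1822-09-12

Answer: 1822-09-12


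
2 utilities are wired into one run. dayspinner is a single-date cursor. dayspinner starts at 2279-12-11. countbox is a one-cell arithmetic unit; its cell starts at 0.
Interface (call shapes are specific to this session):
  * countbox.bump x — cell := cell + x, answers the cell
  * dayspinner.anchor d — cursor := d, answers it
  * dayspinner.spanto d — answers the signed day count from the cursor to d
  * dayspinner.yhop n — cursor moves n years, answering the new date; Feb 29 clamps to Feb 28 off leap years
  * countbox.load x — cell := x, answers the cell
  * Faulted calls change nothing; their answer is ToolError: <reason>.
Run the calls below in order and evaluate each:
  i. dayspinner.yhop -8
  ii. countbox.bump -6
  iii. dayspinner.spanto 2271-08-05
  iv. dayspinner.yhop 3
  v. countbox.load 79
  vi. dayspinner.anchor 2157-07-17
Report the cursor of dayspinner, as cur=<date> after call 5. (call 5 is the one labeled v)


Answer: cur=2274-12-11

Derivation:
>> dayspinner.yhop(n→-8)
<< 2271-12-11
>> countbox.bump(x→-6)
<< -6
>> dayspinner.spanto(d→2271-08-05)
<< -128
>> dayspinner.yhop(n→3)
<< 2274-12-11
>> countbox.load(x→79)
<< 79
>> dayspinner.anchor(d→2157-07-17)
<< 2157-07-17


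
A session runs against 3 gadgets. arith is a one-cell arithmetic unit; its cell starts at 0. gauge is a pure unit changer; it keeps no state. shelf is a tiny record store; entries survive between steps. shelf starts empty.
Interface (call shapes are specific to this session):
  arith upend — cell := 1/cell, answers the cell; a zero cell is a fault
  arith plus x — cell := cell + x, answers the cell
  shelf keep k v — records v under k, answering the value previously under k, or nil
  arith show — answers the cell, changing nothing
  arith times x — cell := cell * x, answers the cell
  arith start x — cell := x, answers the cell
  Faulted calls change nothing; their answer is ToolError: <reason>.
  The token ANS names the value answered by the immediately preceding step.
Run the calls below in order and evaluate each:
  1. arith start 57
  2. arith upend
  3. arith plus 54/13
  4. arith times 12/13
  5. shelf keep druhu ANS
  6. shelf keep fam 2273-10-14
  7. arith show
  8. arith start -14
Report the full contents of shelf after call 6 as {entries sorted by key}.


·→ arith start(x→57)
·← 57
·→ arith upend()
·← 1/57
·→ arith plus(x→54/13)
·← 3091/741
·→ arith times(x→12/13)
·← 12364/3211
·→ shelf keep(k→druhu, v→ANS)
·← nil
·→ shelf keep(k→fam, v→2273-10-14)
·← nil
·→ arith show()
·← 12364/3211
·→ arith start(x→-14)
·← -14

Answer: {druhu=12364/3211, fam=2273-10-14}


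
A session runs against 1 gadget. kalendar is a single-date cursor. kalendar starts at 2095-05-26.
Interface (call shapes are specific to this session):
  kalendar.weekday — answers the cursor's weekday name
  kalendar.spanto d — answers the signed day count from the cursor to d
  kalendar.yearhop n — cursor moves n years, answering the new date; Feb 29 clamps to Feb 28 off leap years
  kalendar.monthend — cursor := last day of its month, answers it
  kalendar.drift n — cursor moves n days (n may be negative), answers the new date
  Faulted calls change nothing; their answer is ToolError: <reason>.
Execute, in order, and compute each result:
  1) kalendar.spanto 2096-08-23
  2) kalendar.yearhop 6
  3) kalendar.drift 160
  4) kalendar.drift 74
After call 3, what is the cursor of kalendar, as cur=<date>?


> spanto d='2096-08-23'
:: 455
> yearhop n='6'
:: 2101-05-26
> drift n='160'
:: 2101-11-02
> drift n='74'
:: 2102-01-15

Answer: cur=2101-11-02


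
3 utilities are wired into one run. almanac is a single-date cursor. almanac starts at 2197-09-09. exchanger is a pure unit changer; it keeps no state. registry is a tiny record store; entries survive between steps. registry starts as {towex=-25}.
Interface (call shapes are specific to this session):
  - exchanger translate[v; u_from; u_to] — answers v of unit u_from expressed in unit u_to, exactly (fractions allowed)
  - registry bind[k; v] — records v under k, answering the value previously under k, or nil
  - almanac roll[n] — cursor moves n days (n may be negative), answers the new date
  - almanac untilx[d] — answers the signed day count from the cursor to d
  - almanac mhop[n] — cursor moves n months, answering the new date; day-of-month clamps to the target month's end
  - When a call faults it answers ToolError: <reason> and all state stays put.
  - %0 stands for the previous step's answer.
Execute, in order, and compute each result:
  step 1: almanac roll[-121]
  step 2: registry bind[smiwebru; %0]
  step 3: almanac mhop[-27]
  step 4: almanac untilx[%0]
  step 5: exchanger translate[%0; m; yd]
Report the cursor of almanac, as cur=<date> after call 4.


Answer: cur=2195-02-11

Derivation:
Then almanac roll using n=-121, → 2197-05-11.
Then registry bind using k=smiwebru, v=%0: nil.
Using almanac mhop using n=-27: 2195-02-11.
I call almanac untilx using d=%0, — result: 0.
I invoke exchanger translate using v=%0, u_from=m, u_to=yd: 0.


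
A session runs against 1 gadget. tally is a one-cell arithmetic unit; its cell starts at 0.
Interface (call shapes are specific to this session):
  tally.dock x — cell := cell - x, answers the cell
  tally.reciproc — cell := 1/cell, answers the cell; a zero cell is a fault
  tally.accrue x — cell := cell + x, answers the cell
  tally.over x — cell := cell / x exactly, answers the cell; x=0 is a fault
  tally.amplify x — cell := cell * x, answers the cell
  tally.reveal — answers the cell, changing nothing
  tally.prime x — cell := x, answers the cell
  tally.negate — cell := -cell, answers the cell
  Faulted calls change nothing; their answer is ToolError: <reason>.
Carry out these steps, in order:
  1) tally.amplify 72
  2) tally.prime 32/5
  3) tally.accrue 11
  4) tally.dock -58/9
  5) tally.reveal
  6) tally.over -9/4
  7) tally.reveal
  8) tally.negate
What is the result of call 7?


Answer: -4292/405

Derivation:
% 1. tally.amplify(x→72) => 0
% 2. tally.prime(x→32/5) => 32/5
% 3. tally.accrue(x→11) => 87/5
% 4. tally.dock(x→-58/9) => 1073/45
% 5. tally.reveal() => 1073/45
% 6. tally.over(x→-9/4) => -4292/405
% 7. tally.reveal() => -4292/405
% 8. tally.negate() => 4292/405


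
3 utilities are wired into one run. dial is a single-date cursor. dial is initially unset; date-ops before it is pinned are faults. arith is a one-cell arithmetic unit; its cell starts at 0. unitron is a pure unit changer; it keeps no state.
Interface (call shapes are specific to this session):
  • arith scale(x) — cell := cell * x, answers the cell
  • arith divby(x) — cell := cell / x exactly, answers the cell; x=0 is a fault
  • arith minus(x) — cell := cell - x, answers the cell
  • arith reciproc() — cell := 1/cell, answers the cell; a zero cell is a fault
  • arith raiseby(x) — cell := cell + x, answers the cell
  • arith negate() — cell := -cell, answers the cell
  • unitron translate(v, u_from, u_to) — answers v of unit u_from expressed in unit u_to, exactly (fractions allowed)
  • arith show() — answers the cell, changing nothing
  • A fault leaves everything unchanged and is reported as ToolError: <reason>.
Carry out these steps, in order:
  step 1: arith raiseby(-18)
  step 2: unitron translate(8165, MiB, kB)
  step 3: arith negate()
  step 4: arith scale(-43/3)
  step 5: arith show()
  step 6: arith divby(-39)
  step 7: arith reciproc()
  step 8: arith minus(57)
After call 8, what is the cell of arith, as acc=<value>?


==> arith raiseby(x='-18')
<== -18
==> unitron translate(v='8165', u_from='MiB', u_to='kB')
<== 214040576/25
==> arith negate()
<== 18
==> arith scale(x='-43/3')
<== -258
==> arith show()
<== -258
==> arith divby(x='-39')
<== 86/13
==> arith reciproc()
<== 13/86
==> arith minus(x='57')
<== -4889/86

Answer: acc=-4889/86


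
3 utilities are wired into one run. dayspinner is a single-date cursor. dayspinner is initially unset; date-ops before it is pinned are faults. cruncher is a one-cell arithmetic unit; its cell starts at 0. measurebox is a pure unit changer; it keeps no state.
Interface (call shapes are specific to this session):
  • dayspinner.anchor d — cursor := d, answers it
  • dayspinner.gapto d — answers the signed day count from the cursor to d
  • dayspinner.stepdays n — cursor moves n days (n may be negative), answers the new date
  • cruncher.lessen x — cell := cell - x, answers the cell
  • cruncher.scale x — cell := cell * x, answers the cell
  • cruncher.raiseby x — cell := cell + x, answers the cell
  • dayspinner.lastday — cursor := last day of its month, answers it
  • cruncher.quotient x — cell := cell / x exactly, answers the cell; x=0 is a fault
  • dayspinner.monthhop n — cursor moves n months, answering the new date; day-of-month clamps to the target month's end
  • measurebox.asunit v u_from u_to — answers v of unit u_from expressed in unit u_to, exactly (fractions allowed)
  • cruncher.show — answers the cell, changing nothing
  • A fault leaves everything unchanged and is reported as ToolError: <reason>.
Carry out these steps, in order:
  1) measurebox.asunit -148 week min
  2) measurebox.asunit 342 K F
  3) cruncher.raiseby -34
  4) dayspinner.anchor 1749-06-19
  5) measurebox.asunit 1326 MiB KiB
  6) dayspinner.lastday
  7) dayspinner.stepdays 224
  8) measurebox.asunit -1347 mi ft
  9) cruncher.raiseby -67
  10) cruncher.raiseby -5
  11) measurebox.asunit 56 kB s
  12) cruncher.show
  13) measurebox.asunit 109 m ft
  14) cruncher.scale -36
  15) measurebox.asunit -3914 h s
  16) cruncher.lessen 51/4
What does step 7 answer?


I use measurebox.asunit(v='-148', u_from='week', u_to='min'), and get -1491840.
I call measurebox.asunit(v='342', u_from='K', u_to='F'), — result: 15593/100.
Calling cruncher.raiseby(x='-34'), and observe -34.
Using dayspinner.anchor(d='1749-06-19'): 1749-06-19.
Using measurebox.asunit(v='1326', u_from='MiB', u_to='KiB'): 1357824.
I call dayspinner.lastday(), yielding 1749-06-30.
I call dayspinner.stepdays(n='224'), yielding 1750-02-09.
I use measurebox.asunit(v='-1347', u_from='mi', u_to='ft'), and observe -7112160.
I try cruncher.raiseby(x='-67'): -101.
Now I run cruncher.raiseby(x='-5'), yielding -106.
Then measurebox.asunit(v='56', u_from='kB', u_to='s'), which returns ToolError: incompatible units.
Now I run cruncher.show, — result: -106.
Using measurebox.asunit(v='109', u_from='m', u_to='ft'), which returns 136250/381.
Next I call cruncher.scale(x='-36'), and observe 3816.
Now I run measurebox.asunit(v='-3914', u_from='h', u_to='s'), yielding -14090400.
I use cruncher.lessen(x='51/4'), and see 15213/4.

Answer: 1750-02-09


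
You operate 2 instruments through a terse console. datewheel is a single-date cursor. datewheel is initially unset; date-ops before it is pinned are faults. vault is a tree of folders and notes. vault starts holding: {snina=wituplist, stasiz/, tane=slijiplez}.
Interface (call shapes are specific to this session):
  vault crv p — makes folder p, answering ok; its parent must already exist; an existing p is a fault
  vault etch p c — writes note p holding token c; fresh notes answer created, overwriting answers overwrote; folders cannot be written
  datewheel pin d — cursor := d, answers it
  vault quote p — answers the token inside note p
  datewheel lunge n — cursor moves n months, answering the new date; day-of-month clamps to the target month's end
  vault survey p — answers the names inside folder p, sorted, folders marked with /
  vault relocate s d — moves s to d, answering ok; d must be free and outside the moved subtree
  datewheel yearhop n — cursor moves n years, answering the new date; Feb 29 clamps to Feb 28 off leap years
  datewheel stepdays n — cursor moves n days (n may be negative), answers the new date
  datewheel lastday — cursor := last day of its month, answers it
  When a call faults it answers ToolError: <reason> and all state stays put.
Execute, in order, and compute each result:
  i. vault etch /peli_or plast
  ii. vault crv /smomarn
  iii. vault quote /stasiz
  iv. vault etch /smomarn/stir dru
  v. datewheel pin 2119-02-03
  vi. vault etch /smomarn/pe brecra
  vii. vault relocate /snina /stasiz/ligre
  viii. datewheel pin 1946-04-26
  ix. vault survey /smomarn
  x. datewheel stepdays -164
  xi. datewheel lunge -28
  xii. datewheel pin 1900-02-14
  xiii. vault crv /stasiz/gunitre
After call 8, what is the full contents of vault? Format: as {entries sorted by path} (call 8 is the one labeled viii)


// 1. vault etch(/peli_or, plast) => created
// 2. vault crv(/smomarn) => ok
// 3. vault quote(/stasiz) => ToolError: is a directory
// 4. vault etch(/smomarn/stir, dru) => created
// 5. datewheel pin(2119-02-03) => 2119-02-03
// 6. vault etch(/smomarn/pe, brecra) => created
// 7. vault relocate(/snina, /stasiz/ligre) => ok
// 8. datewheel pin(1946-04-26) => 1946-04-26
// 9. vault survey(/smomarn) => [pe, stir]
// 10. datewheel stepdays(-164) => 1945-11-13
// 11. datewheel lunge(-28) => 1943-07-13
// 12. datewheel pin(1900-02-14) => 1900-02-14
// 13. vault crv(/stasiz/gunitre) => ok

Answer: {peli_or=plast, smomarn/, smomarn/pe=brecra, smomarn/stir=dru, stasiz/, stasiz/ligre=wituplist, tane=slijiplez}


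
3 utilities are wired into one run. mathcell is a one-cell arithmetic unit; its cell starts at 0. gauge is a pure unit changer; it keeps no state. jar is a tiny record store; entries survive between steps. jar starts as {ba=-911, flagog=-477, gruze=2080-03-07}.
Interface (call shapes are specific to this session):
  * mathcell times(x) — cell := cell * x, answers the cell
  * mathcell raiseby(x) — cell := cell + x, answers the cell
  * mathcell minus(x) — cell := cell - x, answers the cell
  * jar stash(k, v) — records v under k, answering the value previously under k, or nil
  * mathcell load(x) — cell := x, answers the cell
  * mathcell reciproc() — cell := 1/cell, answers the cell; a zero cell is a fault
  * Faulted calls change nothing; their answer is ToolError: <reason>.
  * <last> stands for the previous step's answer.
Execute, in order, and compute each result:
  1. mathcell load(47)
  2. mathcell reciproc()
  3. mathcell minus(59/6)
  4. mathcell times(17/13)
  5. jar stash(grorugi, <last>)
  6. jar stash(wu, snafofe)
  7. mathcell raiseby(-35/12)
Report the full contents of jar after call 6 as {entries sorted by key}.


Answer: {ba=-911, flagog=-477, grorugi=-47039/3666, gruze=2080-03-07, wu=snafofe}

Derivation:
CALL mathcell load[47]
RET  47
CALL mathcell reciproc[]
RET  1/47
CALL mathcell minus[59/6]
RET  -2767/282
CALL mathcell times[17/13]
RET  -47039/3666
CALL jar stash[grorugi; <last>]
RET  nil
CALL jar stash[wu; snafofe]
RET  nil
CALL mathcell raiseby[-35/12]
RET  -115463/7332


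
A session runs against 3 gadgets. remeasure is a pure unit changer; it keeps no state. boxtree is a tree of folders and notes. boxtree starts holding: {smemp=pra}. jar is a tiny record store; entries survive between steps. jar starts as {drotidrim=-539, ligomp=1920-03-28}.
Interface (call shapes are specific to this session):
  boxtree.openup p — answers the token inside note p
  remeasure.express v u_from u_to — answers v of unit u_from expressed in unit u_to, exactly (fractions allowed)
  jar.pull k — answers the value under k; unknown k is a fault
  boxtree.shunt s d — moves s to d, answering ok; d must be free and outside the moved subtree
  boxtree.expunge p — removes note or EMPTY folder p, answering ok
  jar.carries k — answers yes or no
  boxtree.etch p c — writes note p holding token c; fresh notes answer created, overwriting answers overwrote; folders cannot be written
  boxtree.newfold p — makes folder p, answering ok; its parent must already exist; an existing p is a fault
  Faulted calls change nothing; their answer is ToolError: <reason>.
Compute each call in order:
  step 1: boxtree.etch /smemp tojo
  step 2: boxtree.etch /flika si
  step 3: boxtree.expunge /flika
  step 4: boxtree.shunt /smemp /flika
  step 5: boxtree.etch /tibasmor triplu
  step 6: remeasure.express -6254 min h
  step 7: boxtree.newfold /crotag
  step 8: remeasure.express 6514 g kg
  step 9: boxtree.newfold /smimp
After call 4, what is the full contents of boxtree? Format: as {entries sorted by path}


Now I run etch(p: /smemp, c: tojo), and get overwrote.
Now I run etch(p: /flika, c: si), yielding created.
I use expunge(p: /flika), and see ok.
I try shunt(s: /smemp, d: /flika), yielding ok.
I invoke etch(p: /tibasmor, c: triplu), — result: created.
Now I run express(v: -6254, u_from: min, u_to: h), and observe -3127/30.
Invoking newfold(p: /crotag), which returns ok.
I call express(v: 6514, u_from: g, u_to: kg), and see 3257/500.
Now I run newfold(p: /smimp), → ok.

Answer: {flika=tojo}


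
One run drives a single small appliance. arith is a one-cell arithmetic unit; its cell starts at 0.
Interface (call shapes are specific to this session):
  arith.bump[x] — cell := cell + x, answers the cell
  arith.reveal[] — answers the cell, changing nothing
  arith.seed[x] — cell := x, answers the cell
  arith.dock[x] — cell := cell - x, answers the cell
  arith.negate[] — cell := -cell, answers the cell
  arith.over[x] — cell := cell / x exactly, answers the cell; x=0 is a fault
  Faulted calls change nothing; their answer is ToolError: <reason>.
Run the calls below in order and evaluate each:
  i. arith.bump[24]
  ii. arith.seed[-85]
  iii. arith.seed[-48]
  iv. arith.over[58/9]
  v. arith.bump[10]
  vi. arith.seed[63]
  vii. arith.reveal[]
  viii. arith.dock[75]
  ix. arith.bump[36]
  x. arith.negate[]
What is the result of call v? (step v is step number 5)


> arith.bump x=24
[out] 24
> arith.seed x=-85
[out] -85
> arith.seed x=-48
[out] -48
> arith.over x=58/9
[out] -216/29
> arith.bump x=10
[out] 74/29
> arith.seed x=63
[out] 63
> arith.reveal
[out] 63
> arith.dock x=75
[out] -12
> arith.bump x=36
[out] 24
> arith.negate
[out] -24

Answer: 74/29


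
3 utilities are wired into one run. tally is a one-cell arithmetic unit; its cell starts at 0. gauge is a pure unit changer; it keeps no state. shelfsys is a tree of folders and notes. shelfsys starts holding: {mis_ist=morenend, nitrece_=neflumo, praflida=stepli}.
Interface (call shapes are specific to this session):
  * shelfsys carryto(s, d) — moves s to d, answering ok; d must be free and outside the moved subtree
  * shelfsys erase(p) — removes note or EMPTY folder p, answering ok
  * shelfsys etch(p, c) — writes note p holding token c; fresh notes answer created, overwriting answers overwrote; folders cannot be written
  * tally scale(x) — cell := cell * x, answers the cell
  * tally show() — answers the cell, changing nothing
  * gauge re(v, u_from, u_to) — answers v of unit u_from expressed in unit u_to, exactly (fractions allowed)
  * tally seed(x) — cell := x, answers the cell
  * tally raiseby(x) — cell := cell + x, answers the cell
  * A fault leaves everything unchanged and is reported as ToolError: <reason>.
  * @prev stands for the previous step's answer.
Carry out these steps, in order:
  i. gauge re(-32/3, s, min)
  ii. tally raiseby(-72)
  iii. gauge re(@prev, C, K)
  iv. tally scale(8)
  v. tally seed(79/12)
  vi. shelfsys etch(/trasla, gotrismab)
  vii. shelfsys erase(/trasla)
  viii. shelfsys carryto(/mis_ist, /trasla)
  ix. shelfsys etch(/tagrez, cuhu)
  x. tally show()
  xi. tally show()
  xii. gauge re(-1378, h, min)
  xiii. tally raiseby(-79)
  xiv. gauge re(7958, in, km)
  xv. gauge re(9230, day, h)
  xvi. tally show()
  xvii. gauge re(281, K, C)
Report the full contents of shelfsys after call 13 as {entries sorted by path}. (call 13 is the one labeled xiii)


[in] gauge re -32/3 s min
[out] -8/45
[in] tally raiseby -72
[out] -72
[in] gauge re @prev C K
[out] 4023/20
[in] tally scale 8
[out] -576
[in] tally seed 79/12
[out] 79/12
[in] shelfsys etch /trasla gotrismab
[out] created
[in] shelfsys erase /trasla
[out] ok
[in] shelfsys carryto /mis_ist /trasla
[out] ok
[in] shelfsys etch /tagrez cuhu
[out] created
[in] tally show
[out] 79/12
[in] tally show
[out] 79/12
[in] gauge re -1378 h min
[out] -82680
[in] tally raiseby -79
[out] -869/12
[in] gauge re 7958 in km
[out] 505333/2500000
[in] gauge re 9230 day h
[out] 221520
[in] tally show
[out] -869/12
[in] gauge re 281 K C
[out] 157/20

Answer: {nitrece_=neflumo, praflida=stepli, tagrez=cuhu, trasla=morenend}


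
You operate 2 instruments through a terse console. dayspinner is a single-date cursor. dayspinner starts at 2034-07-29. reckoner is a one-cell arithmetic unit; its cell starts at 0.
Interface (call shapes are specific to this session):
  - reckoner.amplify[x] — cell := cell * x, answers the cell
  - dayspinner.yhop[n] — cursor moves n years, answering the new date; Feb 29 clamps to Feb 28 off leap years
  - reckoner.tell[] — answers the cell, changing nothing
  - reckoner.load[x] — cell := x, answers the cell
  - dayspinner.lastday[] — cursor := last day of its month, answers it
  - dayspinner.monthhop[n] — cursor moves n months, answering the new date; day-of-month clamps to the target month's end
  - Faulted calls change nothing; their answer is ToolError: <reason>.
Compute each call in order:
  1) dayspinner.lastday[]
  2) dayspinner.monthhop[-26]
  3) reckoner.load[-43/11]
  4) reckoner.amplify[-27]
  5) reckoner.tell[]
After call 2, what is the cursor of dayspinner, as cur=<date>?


Do: lastday[]
See: 2034-07-31
Do: monthhop[n='-26']
See: 2032-05-31
Do: load[x='-43/11']
See: -43/11
Do: amplify[x='-27']
See: 1161/11
Do: tell[]
See: 1161/11

Answer: cur=2032-05-31


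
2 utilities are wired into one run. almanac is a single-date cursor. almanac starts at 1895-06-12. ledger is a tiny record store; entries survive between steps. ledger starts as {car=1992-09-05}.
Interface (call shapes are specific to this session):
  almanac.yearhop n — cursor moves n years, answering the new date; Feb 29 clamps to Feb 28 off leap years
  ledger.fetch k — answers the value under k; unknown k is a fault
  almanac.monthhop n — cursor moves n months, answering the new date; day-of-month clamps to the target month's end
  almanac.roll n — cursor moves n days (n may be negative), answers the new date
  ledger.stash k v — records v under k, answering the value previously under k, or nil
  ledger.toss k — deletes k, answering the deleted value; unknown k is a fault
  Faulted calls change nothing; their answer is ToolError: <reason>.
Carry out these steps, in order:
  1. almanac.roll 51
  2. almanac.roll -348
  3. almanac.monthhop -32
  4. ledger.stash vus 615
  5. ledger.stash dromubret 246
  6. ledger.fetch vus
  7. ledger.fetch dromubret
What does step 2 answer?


Answer: 1894-08-19

Derivation:
% almanac.roll(51) : 1895-08-02
% almanac.roll(-348) : 1894-08-19
% almanac.monthhop(-32) : 1891-12-19
% ledger.stash(vus, 615) : nil
% ledger.stash(dromubret, 246) : nil
% ledger.fetch(vus) : 615
% ledger.fetch(dromubret) : 246


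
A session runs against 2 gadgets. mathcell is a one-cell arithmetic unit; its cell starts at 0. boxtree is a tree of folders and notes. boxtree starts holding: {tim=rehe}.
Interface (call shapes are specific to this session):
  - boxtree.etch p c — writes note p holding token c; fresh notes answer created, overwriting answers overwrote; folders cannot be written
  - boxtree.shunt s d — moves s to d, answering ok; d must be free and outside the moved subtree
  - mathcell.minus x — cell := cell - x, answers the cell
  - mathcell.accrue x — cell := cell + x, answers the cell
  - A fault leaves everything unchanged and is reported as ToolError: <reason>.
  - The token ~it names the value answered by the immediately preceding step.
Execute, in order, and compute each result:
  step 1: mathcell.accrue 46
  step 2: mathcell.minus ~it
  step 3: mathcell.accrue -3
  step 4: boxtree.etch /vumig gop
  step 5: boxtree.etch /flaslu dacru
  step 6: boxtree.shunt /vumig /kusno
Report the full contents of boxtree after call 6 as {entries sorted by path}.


Answer: {flaslu=dacru, kusno=gop, tim=rehe}

Derivation:
-> mathcell.accrue(x='46')
<- 46
-> mathcell.minus(x='~it')
<- 0
-> mathcell.accrue(x='-3')
<- -3
-> boxtree.etch(p='/vumig', c='gop')
<- created
-> boxtree.etch(p='/flaslu', c='dacru')
<- created
-> boxtree.shunt(s='/vumig', d='/kusno')
<- ok


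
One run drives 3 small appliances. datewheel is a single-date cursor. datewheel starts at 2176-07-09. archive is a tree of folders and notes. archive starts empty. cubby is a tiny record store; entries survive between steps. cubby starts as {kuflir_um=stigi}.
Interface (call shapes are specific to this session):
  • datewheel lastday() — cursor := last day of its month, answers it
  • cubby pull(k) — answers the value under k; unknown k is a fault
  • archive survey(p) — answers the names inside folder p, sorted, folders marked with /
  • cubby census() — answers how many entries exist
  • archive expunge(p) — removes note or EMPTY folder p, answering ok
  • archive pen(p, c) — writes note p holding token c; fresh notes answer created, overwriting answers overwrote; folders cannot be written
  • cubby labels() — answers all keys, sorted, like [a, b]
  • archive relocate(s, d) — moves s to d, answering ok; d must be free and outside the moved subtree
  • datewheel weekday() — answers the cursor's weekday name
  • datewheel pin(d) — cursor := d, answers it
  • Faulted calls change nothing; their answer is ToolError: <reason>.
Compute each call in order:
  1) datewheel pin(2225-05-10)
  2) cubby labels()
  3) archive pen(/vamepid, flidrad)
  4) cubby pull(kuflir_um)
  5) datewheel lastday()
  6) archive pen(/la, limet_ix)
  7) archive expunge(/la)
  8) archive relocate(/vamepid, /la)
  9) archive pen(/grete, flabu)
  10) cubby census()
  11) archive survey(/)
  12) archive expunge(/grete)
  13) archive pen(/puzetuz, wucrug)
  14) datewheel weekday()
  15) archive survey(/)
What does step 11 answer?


Answer: [grete, la]

Derivation:
~$ datewheel pin 2225-05-10
= 2225-05-10
~$ cubby labels
= [kuflir_um]
~$ archive pen /vamepid flidrad
= created
~$ cubby pull kuflir_um
= stigi
~$ datewheel lastday
= 2225-05-31
~$ archive pen /la limet_ix
= created
~$ archive expunge /la
= ok
~$ archive relocate /vamepid /la
= ok
~$ archive pen /grete flabu
= created
~$ cubby census
= 1
~$ archive survey /
= [grete, la]
~$ archive expunge /grete
= ok
~$ archive pen /puzetuz wucrug
= created
~$ datewheel weekday
= Tuesday
~$ archive survey /
= [la, puzetuz]


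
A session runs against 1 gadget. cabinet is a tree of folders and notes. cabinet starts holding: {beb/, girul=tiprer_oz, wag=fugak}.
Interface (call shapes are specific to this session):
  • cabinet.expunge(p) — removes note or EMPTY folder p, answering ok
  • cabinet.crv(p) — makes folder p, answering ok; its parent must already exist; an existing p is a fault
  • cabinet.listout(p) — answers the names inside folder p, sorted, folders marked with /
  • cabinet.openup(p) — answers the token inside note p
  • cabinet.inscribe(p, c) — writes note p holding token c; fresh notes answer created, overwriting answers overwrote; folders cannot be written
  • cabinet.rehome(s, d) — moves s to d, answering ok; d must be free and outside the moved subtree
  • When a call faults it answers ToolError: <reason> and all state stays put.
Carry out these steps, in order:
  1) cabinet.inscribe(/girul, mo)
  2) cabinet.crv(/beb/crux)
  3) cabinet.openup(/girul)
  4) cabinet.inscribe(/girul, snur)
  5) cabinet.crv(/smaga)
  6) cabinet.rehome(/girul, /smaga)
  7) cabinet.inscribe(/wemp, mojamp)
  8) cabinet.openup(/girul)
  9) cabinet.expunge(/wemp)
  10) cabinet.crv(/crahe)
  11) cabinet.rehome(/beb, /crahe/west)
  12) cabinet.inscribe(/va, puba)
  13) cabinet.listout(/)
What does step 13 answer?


CALL inscribe[p='/girul'; c='mo']
RET  overwrote
CALL crv[p='/beb/crux']
RET  ok
CALL openup[p='/girul']
RET  mo
CALL inscribe[p='/girul'; c='snur']
RET  overwrote
CALL crv[p='/smaga']
RET  ok
CALL rehome[s='/girul'; d='/smaga']
RET  ToolError: exists
CALL inscribe[p='/wemp'; c='mojamp']
RET  created
CALL openup[p='/girul']
RET  snur
CALL expunge[p='/wemp']
RET  ok
CALL crv[p='/crahe']
RET  ok
CALL rehome[s='/beb'; d='/crahe/west']
RET  ok
CALL inscribe[p='/va'; c='puba']
RET  created
CALL listout[p='/']
RET  [crahe/, girul, smaga/, va, wag]

Answer: [crahe/, girul, smaga/, va, wag]


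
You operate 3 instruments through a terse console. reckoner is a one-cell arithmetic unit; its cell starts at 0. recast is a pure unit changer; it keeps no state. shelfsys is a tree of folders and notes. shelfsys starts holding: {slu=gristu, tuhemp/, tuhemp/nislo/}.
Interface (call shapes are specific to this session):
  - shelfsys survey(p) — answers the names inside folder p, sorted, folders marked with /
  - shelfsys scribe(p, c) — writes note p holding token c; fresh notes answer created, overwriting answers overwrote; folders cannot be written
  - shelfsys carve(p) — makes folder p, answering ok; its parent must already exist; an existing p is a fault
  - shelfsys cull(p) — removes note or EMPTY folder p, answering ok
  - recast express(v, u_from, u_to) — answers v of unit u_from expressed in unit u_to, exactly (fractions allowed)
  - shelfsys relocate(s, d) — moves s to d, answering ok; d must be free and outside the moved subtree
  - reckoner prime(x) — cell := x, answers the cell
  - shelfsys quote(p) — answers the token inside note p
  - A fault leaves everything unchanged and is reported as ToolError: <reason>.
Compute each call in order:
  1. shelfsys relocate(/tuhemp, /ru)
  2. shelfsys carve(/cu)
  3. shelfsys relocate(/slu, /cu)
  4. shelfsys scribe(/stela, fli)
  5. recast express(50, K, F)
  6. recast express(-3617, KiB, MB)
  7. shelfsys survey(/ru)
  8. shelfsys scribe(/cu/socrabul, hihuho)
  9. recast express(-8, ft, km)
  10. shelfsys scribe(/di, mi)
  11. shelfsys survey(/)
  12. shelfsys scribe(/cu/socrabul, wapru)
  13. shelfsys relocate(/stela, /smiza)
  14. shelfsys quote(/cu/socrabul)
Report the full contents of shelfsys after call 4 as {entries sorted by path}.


-- shelfsys relocate(s=/tuhemp, d=/ru) == ok
-- shelfsys carve(p=/cu) == ok
-- shelfsys relocate(s=/slu, d=/cu) == ToolError: exists
-- shelfsys scribe(p=/stela, c=fli) == created
-- recast express(v=50, u_from=K, u_to=F) == -36967/100
-- recast express(v=-3617, u_from=KiB, u_to=MB) == -57872/15625
-- shelfsys survey(p=/ru) == [nislo/]
-- shelfsys scribe(p=/cu/socrabul, c=hihuho) == created
-- recast express(v=-8, u_from=ft, u_to=km) == -381/156250
-- shelfsys scribe(p=/di, c=mi) == created
-- shelfsys survey(p=/) == [cu/, di, ru/, slu, stela]
-- shelfsys scribe(p=/cu/socrabul, c=wapru) == overwrote
-- shelfsys relocate(s=/stela, d=/smiza) == ok
-- shelfsys quote(p=/cu/socrabul) == wapru

Answer: {cu/, ru/, ru/nislo/, slu=gristu, stela=fli}


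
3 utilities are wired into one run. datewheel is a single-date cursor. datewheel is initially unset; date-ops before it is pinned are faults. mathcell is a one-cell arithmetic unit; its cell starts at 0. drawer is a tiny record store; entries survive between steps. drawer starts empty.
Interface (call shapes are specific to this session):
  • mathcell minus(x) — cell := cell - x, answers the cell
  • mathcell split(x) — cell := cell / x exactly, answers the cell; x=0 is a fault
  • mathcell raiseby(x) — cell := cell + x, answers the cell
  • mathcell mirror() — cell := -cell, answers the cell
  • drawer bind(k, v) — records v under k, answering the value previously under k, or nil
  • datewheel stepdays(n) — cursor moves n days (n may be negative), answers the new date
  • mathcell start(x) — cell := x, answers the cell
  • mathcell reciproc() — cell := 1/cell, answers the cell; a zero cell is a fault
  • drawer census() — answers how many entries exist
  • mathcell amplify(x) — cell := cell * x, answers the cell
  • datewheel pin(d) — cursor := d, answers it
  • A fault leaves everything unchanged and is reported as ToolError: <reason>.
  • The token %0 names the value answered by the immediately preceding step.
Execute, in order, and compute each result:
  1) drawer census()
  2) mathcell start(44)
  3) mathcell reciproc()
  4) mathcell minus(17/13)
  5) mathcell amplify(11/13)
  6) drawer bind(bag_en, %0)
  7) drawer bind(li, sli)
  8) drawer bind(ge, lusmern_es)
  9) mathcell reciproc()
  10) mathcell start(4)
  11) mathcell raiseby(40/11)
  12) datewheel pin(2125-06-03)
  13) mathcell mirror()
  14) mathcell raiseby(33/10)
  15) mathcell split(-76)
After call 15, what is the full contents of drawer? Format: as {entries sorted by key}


I run drawer census(), which returns 0.
I invoke mathcell start using x: 44, and see 44.
Calling mathcell reciproc, — result: 1/44.
Calling mathcell minus using x: 17/13, and get -735/572.
Then mathcell amplify using x: 11/13, — result: -735/676.
Calling drawer bind using k: bag_en, v: %0: nil.
Calling drawer bind using k: li, v: sli, yielding nil.
I invoke drawer bind using k: ge, v: lusmern_es, which returns nil.
Now I run mathcell reciproc(), → -676/735.
Next I call mathcell start using x: 4: 4.
Using mathcell raiseby using x: 40/11, and get 84/11.
Next I call datewheel pin using d: 2125-06-03, — result: 2125-06-03.
Now I run mathcell mirror(), — result: -84/11.
Invoking mathcell raiseby using x: 33/10: -477/110.
Calling mathcell split using x: -76, which returns 477/8360.

Answer: {bag_en=-735/676, ge=lusmern_es, li=sli}


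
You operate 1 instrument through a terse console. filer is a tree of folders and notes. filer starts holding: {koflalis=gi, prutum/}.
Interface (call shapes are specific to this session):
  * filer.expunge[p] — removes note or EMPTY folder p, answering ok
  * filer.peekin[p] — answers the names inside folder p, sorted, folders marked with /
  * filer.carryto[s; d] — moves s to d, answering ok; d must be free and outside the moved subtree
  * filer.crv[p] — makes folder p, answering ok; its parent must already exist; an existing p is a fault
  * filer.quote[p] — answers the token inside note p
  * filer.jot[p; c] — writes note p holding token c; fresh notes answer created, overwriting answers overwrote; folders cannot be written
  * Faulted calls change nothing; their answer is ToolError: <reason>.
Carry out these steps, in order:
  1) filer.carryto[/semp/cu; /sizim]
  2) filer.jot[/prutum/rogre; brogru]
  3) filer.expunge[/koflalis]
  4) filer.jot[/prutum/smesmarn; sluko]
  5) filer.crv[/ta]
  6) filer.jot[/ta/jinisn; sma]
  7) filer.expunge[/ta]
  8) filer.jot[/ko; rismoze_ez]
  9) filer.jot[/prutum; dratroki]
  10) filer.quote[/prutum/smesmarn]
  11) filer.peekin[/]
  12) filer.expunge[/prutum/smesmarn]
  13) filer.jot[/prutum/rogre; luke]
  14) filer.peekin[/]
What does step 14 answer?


>>> filer.carryto s: /semp/cu d: /sizim
:: ToolError: not found
>>> filer.jot p: /prutum/rogre c: brogru
:: created
>>> filer.expunge p: /koflalis
:: ok
>>> filer.jot p: /prutum/smesmarn c: sluko
:: created
>>> filer.crv p: /ta
:: ok
>>> filer.jot p: /ta/jinisn c: sma
:: created
>>> filer.expunge p: /ta
:: ToolError: not empty
>>> filer.jot p: /ko c: rismoze_ez
:: created
>>> filer.jot p: /prutum c: dratroki
:: ToolError: is a directory
>>> filer.quote p: /prutum/smesmarn
:: sluko
>>> filer.peekin p: /
:: [ko, prutum/, ta/]
>>> filer.expunge p: /prutum/smesmarn
:: ok
>>> filer.jot p: /prutum/rogre c: luke
:: overwrote
>>> filer.peekin p: /
:: [ko, prutum/, ta/]

Answer: [ko, prutum/, ta/]


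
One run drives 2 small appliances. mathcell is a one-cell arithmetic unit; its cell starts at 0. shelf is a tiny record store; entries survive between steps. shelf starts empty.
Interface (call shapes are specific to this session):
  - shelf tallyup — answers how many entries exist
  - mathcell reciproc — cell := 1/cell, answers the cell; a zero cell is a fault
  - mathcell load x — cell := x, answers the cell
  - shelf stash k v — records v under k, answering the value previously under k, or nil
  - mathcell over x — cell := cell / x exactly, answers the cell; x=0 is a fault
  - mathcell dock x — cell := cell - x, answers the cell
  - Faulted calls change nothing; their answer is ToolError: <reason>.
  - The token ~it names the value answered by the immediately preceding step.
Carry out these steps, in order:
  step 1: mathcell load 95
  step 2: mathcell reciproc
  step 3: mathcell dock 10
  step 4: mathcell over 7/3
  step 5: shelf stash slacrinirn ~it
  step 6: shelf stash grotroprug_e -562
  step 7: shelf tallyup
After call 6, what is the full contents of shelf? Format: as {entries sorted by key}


[in] mathcell load x=95
:: 95
[in] mathcell reciproc
:: 1/95
[in] mathcell dock x=10
:: -949/95
[in] mathcell over x=7/3
:: -2847/665
[in] shelf stash k=slacrinirn v=~it
:: nil
[in] shelf stash k=grotroprug_e v=-562
:: nil
[in] shelf tallyup
:: 2

Answer: {grotroprug_e=-562, slacrinirn=-2847/665}


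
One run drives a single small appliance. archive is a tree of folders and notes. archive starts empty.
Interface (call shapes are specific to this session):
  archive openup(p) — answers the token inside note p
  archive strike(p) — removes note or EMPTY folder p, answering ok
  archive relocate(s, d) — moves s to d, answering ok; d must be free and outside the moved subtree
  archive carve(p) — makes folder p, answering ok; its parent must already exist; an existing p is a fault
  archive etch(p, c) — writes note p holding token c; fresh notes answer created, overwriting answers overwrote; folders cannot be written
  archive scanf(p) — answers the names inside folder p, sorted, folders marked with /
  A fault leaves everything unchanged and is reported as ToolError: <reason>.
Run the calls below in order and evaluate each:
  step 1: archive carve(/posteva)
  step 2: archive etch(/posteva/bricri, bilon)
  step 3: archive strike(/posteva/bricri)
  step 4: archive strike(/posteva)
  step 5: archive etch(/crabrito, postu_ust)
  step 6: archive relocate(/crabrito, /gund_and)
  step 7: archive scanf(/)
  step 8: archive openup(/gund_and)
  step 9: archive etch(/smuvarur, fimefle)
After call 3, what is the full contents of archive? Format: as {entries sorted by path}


Answer: {posteva/}

Derivation:
==> archive carve(/posteva)
<== ok
==> archive etch(/posteva/bricri, bilon)
<== created
==> archive strike(/posteva/bricri)
<== ok
==> archive strike(/posteva)
<== ok
==> archive etch(/crabrito, postu_ust)
<== created
==> archive relocate(/crabrito, /gund_and)
<== ok
==> archive scanf(/)
<== [gund_and]
==> archive openup(/gund_and)
<== postu_ust
==> archive etch(/smuvarur, fimefle)
<== created
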